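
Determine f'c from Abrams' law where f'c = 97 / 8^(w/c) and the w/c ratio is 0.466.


f'c = 97 / 8^0.466
= 97 / 2.635
= 36.81 MPa

36.81


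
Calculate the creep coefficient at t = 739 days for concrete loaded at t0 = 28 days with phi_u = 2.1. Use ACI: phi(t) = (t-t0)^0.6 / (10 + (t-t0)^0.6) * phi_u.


dt = 739 - 28 = 711
phi = 711^0.6 / (10 + 711^0.6) * 2.1
= 1.758

1.758


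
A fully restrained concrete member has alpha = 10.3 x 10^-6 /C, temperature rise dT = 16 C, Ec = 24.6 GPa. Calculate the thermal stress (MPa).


sigma = alpha * dT * Ec
= 10.3e-6 * 16 * 24.6 * 1000
= 4.054 MPa

4.054


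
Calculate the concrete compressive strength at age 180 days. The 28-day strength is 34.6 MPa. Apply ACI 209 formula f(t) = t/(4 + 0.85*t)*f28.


f(180) = 180 / (4 + 0.85 * 180) * 34.6
= 180 / 157.0 * 34.6
= 39.67 MPa

39.67


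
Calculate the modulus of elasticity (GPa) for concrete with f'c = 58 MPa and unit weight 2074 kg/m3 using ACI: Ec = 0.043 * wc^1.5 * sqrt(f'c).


Ec = 0.043 * 2074^1.5 * sqrt(58) / 1000
= 30.93 GPa

30.93


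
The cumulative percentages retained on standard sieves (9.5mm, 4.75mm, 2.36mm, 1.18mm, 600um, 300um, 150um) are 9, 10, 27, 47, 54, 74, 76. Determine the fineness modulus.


FM = sum(cumulative % retained) / 100
= 297 / 100
= 2.97

2.97


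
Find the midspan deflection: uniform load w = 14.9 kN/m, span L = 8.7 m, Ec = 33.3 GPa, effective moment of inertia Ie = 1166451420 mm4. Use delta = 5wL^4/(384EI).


Convert: L = 8.7 m = 8700 mm, Ec = 33.3 GPa = 33300 MPa
delta = 5 * 14.9 * 8700^4 / (384 * 33300 * 1166451420)
= 28.61 mm

28.61


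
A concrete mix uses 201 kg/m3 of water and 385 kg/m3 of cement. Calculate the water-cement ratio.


w/c = water / cement
w/c = 201 / 385 = 0.522

0.522


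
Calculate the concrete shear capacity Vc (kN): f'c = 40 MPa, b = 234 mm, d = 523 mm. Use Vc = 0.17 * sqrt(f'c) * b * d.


Vc = 0.17 * sqrt(40) * 234 * 523 / 1000
= 131.58 kN

131.58


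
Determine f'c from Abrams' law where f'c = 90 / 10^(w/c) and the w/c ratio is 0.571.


f'c = 90 / 10^0.571
= 90 / 3.724
= 24.17 MPa

24.17


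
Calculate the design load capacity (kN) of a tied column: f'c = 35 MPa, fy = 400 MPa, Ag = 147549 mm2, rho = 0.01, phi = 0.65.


Ast = rho * Ag = 0.01 * 147549 = 1475.49 mm2
phi*Pn = 0.65 * 0.80 * (0.85 * 35 * (147549 - 1475.49) + 400 * 1475.49) / 1000
= 2566.66 kN

2566.66


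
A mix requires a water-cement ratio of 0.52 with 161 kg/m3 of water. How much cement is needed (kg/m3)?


Cement = water / (w/c)
= 161 / 0.52
= 309.6 kg/m3

309.6


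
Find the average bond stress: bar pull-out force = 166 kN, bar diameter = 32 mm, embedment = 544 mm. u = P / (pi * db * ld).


u = P / (pi * db * ld)
= 166 * 1000 / (pi * 32 * 544)
= 3.035 MPa

3.035


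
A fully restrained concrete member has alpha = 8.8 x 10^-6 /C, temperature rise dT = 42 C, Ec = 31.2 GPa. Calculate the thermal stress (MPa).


sigma = alpha * dT * Ec
= 8.8e-6 * 42 * 31.2 * 1000
= 11.532 MPa

11.532


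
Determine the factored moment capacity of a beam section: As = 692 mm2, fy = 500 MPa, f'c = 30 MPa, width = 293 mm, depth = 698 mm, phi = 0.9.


a = As * fy / (0.85 * f'c * b)
= 692 * 500 / (0.85 * 30 * 293)
= 46.3093 mm
Mn = As * fy * (d - a/2) / 10^6
= 233.4965 kN-m
phi*Mn = 0.9 * 233.4965 = 210.15 kN-m

210.15


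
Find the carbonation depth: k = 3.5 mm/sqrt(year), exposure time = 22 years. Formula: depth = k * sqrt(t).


depth = k * sqrt(t)
= 3.5 * sqrt(22)
= 16.42 mm

16.42


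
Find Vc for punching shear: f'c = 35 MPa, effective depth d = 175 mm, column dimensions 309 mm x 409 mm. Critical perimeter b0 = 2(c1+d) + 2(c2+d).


b0 = 2*(309 + 175) + 2*(409 + 175) = 2136 mm
Vc = 0.33 * sqrt(35) * 2136 * 175 / 1000
= 729.77 kN

729.77


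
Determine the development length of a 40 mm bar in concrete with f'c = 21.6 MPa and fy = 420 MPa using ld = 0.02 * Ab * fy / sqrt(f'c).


Ab = pi * 40^2 / 4 = 1256.637 mm2
ld = 0.02 * 1256.637 * 420 / sqrt(21.6)
= 2271.2 mm

2271.2


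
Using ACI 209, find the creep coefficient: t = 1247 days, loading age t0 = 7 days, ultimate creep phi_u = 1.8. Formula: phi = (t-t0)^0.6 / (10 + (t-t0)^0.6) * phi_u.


dt = 1247 - 7 = 1240
phi = 1240^0.6 / (10 + 1240^0.6) * 1.8
= 1.58

1.58


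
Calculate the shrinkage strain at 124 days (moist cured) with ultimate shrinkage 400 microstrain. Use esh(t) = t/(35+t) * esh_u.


esh(124) = 124 / (35 + 124) * 400
= 124 / 159 * 400
= 311.9 microstrain

311.9


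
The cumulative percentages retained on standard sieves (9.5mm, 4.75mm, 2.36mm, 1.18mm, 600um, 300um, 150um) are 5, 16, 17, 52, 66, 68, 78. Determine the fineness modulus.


FM = sum(cumulative % retained) / 100
= 302 / 100
= 3.02

3.02


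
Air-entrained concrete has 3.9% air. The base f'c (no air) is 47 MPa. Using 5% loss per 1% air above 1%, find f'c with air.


Strength loss = (3.9 - 1) * 5 = 14.5%
f'c = 47 * (1 - 14.5/100)
= 40.19 MPa

40.19


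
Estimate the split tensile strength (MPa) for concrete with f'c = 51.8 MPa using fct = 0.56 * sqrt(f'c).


fct = 0.56 * sqrt(51.8)
= 0.56 * 7.197
= 4.03 MPa

4.03


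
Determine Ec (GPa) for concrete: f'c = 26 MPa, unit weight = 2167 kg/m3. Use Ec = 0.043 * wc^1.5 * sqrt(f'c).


Ec = 0.043 * 2167^1.5 * sqrt(26) / 1000
= 22.12 GPa

22.12


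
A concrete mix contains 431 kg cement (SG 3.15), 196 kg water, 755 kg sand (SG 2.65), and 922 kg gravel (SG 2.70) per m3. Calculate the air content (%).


Vol cement = 431 / (3.15 * 1000) = 0.136825 m3
Vol water = 196 / 1000 = 0.196 m3
Vol sand = 755 / (2.65 * 1000) = 0.284906 m3
Vol gravel = 922 / (2.70 * 1000) = 0.341481 m3
Total solid + water volume = 0.959213 m3
Air = (1 - 0.959213) * 100 = 4.08%

4.08


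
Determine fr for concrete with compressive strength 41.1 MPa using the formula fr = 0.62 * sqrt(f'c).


fr = 0.62 * sqrt(41.1)
= 3.975 MPa

3.975


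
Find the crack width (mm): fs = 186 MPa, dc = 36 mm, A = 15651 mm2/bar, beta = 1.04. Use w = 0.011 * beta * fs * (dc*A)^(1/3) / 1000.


w = 0.011 * beta * fs * (dc * A)^(1/3) / 1000
= 0.011 * 1.04 * 186 * (36 * 15651)^(1/3) / 1000
= 0.176 mm

0.176


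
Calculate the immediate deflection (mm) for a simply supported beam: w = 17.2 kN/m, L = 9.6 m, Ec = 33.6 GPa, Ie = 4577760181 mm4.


Convert: L = 9.6 m = 9600 mm, Ec = 33.6 GPa = 33600 MPa
delta = 5 * 17.2 * 9600^4 / (384 * 33600 * 4577760181)
= 12.37 mm

12.37


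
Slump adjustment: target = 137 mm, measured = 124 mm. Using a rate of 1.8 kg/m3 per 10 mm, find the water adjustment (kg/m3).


Difference = 137 - 124 = 13 mm
Water adjustment = 13 * 1.8 / 10 = 2.3 kg/m3

2.3


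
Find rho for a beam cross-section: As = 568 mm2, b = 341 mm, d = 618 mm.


rho = As / (b * d)
= 568 / (341 * 618)
= 0.0027

0.0027


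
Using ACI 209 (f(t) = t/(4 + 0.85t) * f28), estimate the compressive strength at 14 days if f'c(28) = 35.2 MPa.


f(14) = 14 / (4 + 0.85 * 14) * 35.2
= 14 / 15.9 * 35.2
= 30.99 MPa

30.99


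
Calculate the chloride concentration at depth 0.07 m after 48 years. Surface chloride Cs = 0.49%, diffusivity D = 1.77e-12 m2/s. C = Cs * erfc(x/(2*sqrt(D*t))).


t_seconds = 48 * 365.25 * 24 * 3600 = 1514764800.0 s
arg = 0.07 / (2 * sqrt(1.77e-12 * 1514764800.0))
= 0.6759
erfc(0.6759) = 0.3391
C = 0.49 * 0.3391 = 0.1662%

0.1662


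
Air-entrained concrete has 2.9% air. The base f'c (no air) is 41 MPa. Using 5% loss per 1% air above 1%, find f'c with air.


Strength loss = (2.9 - 1) * 5 = 9.5%
f'c = 41 * (1 - 9.5/100)
= 37.11 MPa

37.11


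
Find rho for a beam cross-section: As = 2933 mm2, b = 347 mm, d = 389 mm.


rho = As / (b * d)
= 2933 / (347 * 389)
= 0.0217

0.0217


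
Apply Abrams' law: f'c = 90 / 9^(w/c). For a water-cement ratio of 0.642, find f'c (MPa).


f'c = 90 / 9^0.642
= 90 / 4.098
= 21.96 MPa

21.96


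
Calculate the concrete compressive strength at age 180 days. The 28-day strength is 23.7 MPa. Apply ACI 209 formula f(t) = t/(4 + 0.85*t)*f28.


f(180) = 180 / (4 + 0.85 * 180) * 23.7
= 180 / 157.0 * 23.7
= 27.17 MPa

27.17


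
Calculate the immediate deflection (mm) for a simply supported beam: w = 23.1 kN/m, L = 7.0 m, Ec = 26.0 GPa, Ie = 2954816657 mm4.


Convert: L = 7.0 m = 7000 mm, Ec = 26.0 GPa = 26000 MPa
delta = 5 * 23.1 * 7000^4 / (384 * 26000 * 2954816657)
= 9.4 mm

9.4


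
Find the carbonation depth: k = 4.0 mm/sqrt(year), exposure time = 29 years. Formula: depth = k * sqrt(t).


depth = k * sqrt(t)
= 4.0 * sqrt(29)
= 21.54 mm

21.54


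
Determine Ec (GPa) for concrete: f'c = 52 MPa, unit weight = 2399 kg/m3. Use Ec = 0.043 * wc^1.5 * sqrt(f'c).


Ec = 0.043 * 2399^1.5 * sqrt(52) / 1000
= 36.43 GPa

36.43


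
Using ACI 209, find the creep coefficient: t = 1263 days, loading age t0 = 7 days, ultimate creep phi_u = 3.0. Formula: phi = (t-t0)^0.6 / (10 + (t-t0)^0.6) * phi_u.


dt = 1263 - 7 = 1256
phi = 1256^0.6 / (10 + 1256^0.6) * 3.0
= 2.636

2.636


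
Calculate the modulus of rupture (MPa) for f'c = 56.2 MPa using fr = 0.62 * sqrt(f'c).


fr = 0.62 * sqrt(56.2)
= 4.648 MPa

4.648


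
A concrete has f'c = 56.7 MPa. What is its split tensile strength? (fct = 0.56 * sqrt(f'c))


fct = 0.56 * sqrt(56.7)
= 0.56 * 7.53
= 4.217 MPa

4.217


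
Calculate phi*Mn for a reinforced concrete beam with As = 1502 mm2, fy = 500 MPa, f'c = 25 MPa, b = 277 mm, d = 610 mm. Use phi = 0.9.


a = As * fy / (0.85 * f'c * b)
= 1502 * 500 / (0.85 * 25 * 277)
= 127.5855 mm
Mn = As * fy * (d - a/2) / 10^6
= 410.2017 kN-m
phi*Mn = 0.9 * 410.2017 = 369.18 kN-m

369.18


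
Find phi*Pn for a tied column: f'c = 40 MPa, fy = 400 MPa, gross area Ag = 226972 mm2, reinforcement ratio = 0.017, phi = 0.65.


Ast = rho * Ag = 0.017 * 226972 = 3858.524 mm2
phi*Pn = 0.65 * 0.80 * (0.85 * 40 * (226972 - 3858.524) + 400 * 3858.524) / 1000
= 4747.22 kN

4747.22


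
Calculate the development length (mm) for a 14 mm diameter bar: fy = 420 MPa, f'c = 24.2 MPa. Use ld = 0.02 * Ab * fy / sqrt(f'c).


Ab = pi * 14^2 / 4 = 153.938 mm2
ld = 0.02 * 153.938 * 420 / sqrt(24.2)
= 262.9 mm

262.9


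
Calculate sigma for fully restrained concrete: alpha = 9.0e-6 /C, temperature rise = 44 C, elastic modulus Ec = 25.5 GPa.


sigma = alpha * dT * Ec
= 9.0e-6 * 44 * 25.5 * 1000
= 10.098 MPa

10.098


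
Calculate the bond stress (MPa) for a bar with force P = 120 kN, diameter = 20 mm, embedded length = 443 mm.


u = P / (pi * db * ld)
= 120 * 1000 / (pi * 20 * 443)
= 4.311 MPa

4.311


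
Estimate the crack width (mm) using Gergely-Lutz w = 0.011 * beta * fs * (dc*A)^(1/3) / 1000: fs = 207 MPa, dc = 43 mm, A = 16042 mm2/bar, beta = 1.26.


w = 0.011 * beta * fs * (dc * A)^(1/3) / 1000
= 0.011 * 1.26 * 207 * (43 * 16042)^(1/3) / 1000
= 0.253 mm

0.253


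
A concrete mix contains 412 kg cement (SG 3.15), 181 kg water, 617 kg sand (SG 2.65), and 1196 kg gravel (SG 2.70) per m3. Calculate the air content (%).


Vol cement = 412 / (3.15 * 1000) = 0.130794 m3
Vol water = 181 / 1000 = 0.181 m3
Vol sand = 617 / (2.65 * 1000) = 0.23283 m3
Vol gravel = 1196 / (2.70 * 1000) = 0.442963 m3
Total solid + water volume = 0.987587 m3
Air = (1 - 0.987587) * 100 = 1.24%

1.24


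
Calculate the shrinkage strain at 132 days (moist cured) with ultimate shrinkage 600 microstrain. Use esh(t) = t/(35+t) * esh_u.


esh(132) = 132 / (35 + 132) * 600
= 132 / 167 * 600
= 474.3 microstrain

474.3


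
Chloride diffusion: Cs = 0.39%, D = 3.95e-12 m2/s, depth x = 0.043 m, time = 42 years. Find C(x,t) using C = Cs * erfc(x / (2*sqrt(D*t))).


t_seconds = 42 * 365.25 * 24 * 3600 = 1325419200.0 s
arg = 0.043 / (2 * sqrt(3.95e-12 * 1325419200.0))
= 0.2971
erfc(0.2971) = 0.6743
C = 0.39 * 0.6743 = 0.263%

0.263


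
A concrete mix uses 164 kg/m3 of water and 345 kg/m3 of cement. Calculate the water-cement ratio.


w/c = water / cement
w/c = 164 / 345 = 0.475

0.475


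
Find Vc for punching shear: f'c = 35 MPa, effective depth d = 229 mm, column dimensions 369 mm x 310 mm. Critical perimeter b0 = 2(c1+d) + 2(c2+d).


b0 = 2*(369 + 229) + 2*(310 + 229) = 2274 mm
Vc = 0.33 * sqrt(35) * 2274 * 229 / 1000
= 1016.66 kN

1016.66


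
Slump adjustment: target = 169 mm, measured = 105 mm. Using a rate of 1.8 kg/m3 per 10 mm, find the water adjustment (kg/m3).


Difference = 169 - 105 = 64 mm
Water adjustment = 64 * 1.8 / 10 = 11.5 kg/m3

11.5


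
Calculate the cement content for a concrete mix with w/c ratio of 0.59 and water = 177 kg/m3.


Cement = water / (w/c)
= 177 / 0.59
= 300.0 kg/m3

300.0


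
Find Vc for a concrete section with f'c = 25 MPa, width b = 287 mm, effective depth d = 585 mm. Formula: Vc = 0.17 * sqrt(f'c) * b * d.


Vc = 0.17 * sqrt(25) * 287 * 585 / 1000
= 142.71 kN

142.71


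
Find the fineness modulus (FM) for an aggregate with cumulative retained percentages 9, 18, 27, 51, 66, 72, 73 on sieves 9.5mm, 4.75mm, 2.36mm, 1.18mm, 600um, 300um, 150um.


FM = sum(cumulative % retained) / 100
= 316 / 100
= 3.16

3.16


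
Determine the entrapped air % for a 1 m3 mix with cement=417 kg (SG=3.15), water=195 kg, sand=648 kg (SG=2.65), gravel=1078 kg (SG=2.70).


Vol cement = 417 / (3.15 * 1000) = 0.132381 m3
Vol water = 195 / 1000 = 0.195 m3
Vol sand = 648 / (2.65 * 1000) = 0.244528 m3
Vol gravel = 1078 / (2.70 * 1000) = 0.399259 m3
Total solid + water volume = 0.971169 m3
Air = (1 - 0.971169) * 100 = 2.88%

2.88


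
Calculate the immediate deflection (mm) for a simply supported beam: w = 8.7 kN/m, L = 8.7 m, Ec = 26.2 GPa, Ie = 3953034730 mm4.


Convert: L = 8.7 m = 8700 mm, Ec = 26.2 GPa = 26200 MPa
delta = 5 * 8.7 * 8700^4 / (384 * 26200 * 3953034730)
= 6.27 mm

6.27


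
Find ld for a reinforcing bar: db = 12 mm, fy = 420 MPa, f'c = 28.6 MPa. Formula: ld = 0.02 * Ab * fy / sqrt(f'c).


Ab = pi * 12^2 / 4 = 113.097 mm2
ld = 0.02 * 113.097 * 420 / sqrt(28.6)
= 177.6 mm

177.6


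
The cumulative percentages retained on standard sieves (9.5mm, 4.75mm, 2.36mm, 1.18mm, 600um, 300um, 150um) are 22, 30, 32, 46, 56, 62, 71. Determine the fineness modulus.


FM = sum(cumulative % retained) / 100
= 319 / 100
= 3.19

3.19


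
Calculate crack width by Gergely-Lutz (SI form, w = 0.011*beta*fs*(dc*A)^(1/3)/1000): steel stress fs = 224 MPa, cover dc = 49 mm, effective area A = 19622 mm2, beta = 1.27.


w = 0.011 * beta * fs * (dc * A)^(1/3) / 1000
= 0.011 * 1.27 * 224 * (49 * 19622)^(1/3) / 1000
= 0.309 mm

0.309


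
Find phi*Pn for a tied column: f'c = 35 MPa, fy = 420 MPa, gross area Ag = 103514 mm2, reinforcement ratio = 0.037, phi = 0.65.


Ast = rho * Ag = 0.037 * 103514 = 3830.018 mm2
phi*Pn = 0.65 * 0.80 * (0.85 * 35 * (103514 - 3830.018) + 420 * 3830.018) / 1000
= 2378.59 kN

2378.59


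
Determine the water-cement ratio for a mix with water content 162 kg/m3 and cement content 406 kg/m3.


w/c = water / cement
w/c = 162 / 406 = 0.399

0.399


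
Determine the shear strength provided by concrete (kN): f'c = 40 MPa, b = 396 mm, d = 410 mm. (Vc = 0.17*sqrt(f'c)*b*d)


Vc = 0.17 * sqrt(40) * 396 * 410 / 1000
= 174.57 kN

174.57


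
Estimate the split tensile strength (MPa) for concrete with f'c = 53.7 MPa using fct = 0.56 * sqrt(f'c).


fct = 0.56 * sqrt(53.7)
= 0.56 * 7.328
= 4.104 MPa

4.104


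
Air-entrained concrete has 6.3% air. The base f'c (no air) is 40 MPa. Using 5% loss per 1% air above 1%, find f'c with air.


Strength loss = (6.3 - 1) * 5 = 26.5%
f'c = 40 * (1 - 26.5/100)
= 29.4 MPa

29.4


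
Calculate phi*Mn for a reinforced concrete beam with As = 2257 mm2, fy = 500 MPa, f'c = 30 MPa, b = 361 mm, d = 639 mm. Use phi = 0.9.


a = As * fy / (0.85 * f'c * b)
= 2257 * 500 / (0.85 * 30 * 361)
= 122.5898 mm
Mn = As * fy * (d - a/2) / 10^6
= 651.9402 kN-m
phi*Mn = 0.9 * 651.9402 = 586.75 kN-m

586.75


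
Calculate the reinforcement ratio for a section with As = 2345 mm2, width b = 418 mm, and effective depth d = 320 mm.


rho = As / (b * d)
= 2345 / (418 * 320)
= 0.0175

0.0175


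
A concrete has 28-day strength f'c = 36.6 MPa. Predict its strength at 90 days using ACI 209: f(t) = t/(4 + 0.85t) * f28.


f(90) = 90 / (4 + 0.85 * 90) * 36.6
= 90 / 80.5 * 36.6
= 40.92 MPa

40.92


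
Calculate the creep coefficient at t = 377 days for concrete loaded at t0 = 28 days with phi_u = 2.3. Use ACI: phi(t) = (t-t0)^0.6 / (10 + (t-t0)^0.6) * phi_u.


dt = 377 - 28 = 349
phi = 349^0.6 / (10 + 349^0.6) * 2.3
= 1.772

1.772


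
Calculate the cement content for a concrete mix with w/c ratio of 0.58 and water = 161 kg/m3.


Cement = water / (w/c)
= 161 / 0.58
= 277.6 kg/m3

277.6


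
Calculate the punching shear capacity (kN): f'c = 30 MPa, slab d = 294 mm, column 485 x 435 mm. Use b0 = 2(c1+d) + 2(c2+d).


b0 = 2*(485 + 294) + 2*(435 + 294) = 3016 mm
Vc = 0.33 * sqrt(30) * 3016 * 294 / 1000
= 1602.7 kN

1602.7


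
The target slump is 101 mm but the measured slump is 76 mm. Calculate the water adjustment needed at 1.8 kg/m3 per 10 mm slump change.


Difference = 101 - 76 = 25 mm
Water adjustment = 25 * 1.8 / 10 = 4.5 kg/m3

4.5


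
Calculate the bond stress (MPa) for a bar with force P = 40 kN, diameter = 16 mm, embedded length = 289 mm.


u = P / (pi * db * ld)
= 40 * 1000 / (pi * 16 * 289)
= 2.754 MPa

2.754


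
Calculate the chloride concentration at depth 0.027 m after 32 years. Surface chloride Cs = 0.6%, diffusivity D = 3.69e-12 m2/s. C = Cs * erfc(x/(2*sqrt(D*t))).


t_seconds = 32 * 365.25 * 24 * 3600 = 1009843200.0 s
arg = 0.027 / (2 * sqrt(3.69e-12 * 1009843200.0))
= 0.2212
erfc(0.2212) = 0.7545
C = 0.6 * 0.7545 = 0.4527%

0.4527


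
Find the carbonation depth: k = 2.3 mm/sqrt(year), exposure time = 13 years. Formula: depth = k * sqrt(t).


depth = k * sqrt(t)
= 2.3 * sqrt(13)
= 8.29 mm

8.29


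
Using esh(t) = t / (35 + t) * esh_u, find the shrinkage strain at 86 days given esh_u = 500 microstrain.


esh(86) = 86 / (35 + 86) * 500
= 86 / 121 * 500
= 355.4 microstrain

355.4


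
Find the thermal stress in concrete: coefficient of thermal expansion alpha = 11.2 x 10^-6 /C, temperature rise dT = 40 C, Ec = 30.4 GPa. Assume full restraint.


sigma = alpha * dT * Ec
= 11.2e-6 * 40 * 30.4 * 1000
= 13.619 MPa

13.619


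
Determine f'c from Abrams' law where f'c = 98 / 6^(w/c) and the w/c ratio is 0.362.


f'c = 98 / 6^0.362
= 98 / 1.913
= 51.23 MPa

51.23


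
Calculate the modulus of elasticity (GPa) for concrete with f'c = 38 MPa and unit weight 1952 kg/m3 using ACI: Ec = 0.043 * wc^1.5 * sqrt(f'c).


Ec = 0.043 * 1952^1.5 * sqrt(38) / 1000
= 22.86 GPa

22.86


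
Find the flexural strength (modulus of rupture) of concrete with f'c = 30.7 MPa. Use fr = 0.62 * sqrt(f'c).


fr = 0.62 * sqrt(30.7)
= 3.435 MPa

3.435


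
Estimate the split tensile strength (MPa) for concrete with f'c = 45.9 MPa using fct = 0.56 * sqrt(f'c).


fct = 0.56 * sqrt(45.9)
= 0.56 * 6.775
= 3.794 MPa

3.794


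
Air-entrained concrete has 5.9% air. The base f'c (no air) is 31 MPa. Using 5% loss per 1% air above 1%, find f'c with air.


Strength loss = (5.9 - 1) * 5 = 24.5%
f'c = 31 * (1 - 24.5/100)
= 23.41 MPa

23.41


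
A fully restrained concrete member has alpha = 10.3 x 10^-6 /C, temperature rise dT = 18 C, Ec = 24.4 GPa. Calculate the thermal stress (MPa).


sigma = alpha * dT * Ec
= 10.3e-6 * 18 * 24.4 * 1000
= 4.524 MPa

4.524


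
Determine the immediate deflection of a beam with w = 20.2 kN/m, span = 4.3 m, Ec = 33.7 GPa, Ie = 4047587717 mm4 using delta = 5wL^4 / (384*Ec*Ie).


Convert: L = 4.3 m = 4300 mm, Ec = 33.7 GPa = 33700 MPa
delta = 5 * 20.2 * 4300^4 / (384 * 33700 * 4047587717)
= 0.66 mm

0.66


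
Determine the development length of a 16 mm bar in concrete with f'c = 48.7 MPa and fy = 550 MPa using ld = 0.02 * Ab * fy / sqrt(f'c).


Ab = pi * 16^2 / 4 = 201.062 mm2
ld = 0.02 * 201.062 * 550 / sqrt(48.7)
= 316.9 mm

316.9


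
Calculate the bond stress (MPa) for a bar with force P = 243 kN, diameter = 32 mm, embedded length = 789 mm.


u = P / (pi * db * ld)
= 243 * 1000 / (pi * 32 * 789)
= 3.064 MPa

3.064


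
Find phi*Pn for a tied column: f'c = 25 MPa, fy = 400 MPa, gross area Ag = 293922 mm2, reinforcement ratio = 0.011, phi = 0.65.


Ast = rho * Ag = 0.011 * 293922 = 3233.142 mm2
phi*Pn = 0.65 * 0.80 * (0.85 * 25 * (293922 - 3233.142) + 400 * 3233.142) / 1000
= 3884.61 kN

3884.61


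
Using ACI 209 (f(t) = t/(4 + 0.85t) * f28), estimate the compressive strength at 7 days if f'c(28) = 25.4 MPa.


f(7) = 7 / (4 + 0.85 * 7) * 25.4
= 7 / 9.95 * 25.4
= 17.87 MPa

17.87


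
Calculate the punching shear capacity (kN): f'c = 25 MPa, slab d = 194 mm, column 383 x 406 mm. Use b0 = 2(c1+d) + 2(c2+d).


b0 = 2*(383 + 194) + 2*(406 + 194) = 2354 mm
Vc = 0.33 * sqrt(25) * 2354 * 194 / 1000
= 753.52 kN

753.52


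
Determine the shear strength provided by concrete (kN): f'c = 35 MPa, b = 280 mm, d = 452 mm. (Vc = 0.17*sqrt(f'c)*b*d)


Vc = 0.17 * sqrt(35) * 280 * 452 / 1000
= 127.29 kN

127.29


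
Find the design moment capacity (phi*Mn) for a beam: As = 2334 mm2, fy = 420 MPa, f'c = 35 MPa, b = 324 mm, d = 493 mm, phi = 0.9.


a = As * fy / (0.85 * f'c * b)
= 2334 * 420 / (0.85 * 35 * 324)
= 101.6993 mm
Mn = As * fy * (d - a/2) / 10^6
= 433.4311 kN-m
phi*Mn = 0.9 * 433.4311 = 390.09 kN-m

390.09


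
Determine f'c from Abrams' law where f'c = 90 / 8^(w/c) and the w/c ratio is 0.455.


f'c = 90 / 8^0.455
= 90 / 2.576
= 34.94 MPa

34.94


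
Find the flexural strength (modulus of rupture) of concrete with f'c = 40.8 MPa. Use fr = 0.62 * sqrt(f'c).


fr = 0.62 * sqrt(40.8)
= 3.96 MPa

3.96


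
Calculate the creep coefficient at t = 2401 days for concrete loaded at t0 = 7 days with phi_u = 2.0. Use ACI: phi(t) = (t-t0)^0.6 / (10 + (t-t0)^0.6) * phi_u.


dt = 2401 - 7 = 2394
phi = 2394^0.6 / (10 + 2394^0.6) * 2.0
= 1.828

1.828


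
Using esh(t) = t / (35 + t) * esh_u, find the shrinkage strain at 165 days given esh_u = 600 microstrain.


esh(165) = 165 / (35 + 165) * 600
= 165 / 200 * 600
= 495.0 microstrain

495.0


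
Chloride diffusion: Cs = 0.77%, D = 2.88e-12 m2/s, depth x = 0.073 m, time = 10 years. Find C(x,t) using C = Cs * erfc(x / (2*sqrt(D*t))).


t_seconds = 10 * 365.25 * 24 * 3600 = 315576000.0 s
arg = 0.073 / (2 * sqrt(2.88e-12 * 315576000.0))
= 1.2107
erfc(1.2107) = 0.0869
C = 0.77 * 0.0869 = 0.0669%

0.0669


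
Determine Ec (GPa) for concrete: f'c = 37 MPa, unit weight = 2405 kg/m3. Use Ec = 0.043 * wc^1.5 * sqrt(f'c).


Ec = 0.043 * 2405^1.5 * sqrt(37) / 1000
= 30.85 GPa

30.85


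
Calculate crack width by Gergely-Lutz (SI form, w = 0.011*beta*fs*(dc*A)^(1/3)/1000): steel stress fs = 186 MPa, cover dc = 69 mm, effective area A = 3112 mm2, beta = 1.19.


w = 0.011 * beta * fs * (dc * A)^(1/3) / 1000
= 0.011 * 1.19 * 186 * (69 * 3112)^(1/3) / 1000
= 0.146 mm

0.146


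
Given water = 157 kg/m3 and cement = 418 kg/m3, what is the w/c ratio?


w/c = water / cement
w/c = 157 / 418 = 0.376

0.376


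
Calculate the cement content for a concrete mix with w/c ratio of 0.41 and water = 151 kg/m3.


Cement = water / (w/c)
= 151 / 0.41
= 368.3 kg/m3

368.3


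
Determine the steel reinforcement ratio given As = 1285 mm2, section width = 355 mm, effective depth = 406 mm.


rho = As / (b * d)
= 1285 / (355 * 406)
= 0.0089

0.0089


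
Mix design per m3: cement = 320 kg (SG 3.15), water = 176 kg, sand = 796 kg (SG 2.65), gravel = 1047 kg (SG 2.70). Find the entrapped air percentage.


Vol cement = 320 / (3.15 * 1000) = 0.101587 m3
Vol water = 176 / 1000 = 0.176 m3
Vol sand = 796 / (2.65 * 1000) = 0.300377 m3
Vol gravel = 1047 / (2.70 * 1000) = 0.387778 m3
Total solid + water volume = 0.965742 m3
Air = (1 - 0.965742) * 100 = 3.43%

3.43


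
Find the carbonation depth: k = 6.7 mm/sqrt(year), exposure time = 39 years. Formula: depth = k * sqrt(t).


depth = k * sqrt(t)
= 6.7 * sqrt(39)
= 41.84 mm

41.84


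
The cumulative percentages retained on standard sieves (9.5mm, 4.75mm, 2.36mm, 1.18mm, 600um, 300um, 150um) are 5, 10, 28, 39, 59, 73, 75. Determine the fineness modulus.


FM = sum(cumulative % retained) / 100
= 289 / 100
= 2.89

2.89


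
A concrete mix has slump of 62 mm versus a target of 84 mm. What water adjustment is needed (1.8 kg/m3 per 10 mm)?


Difference = 84 - 62 = 22 mm
Water adjustment = 22 * 1.8 / 10 = 4.0 kg/m3

4.0


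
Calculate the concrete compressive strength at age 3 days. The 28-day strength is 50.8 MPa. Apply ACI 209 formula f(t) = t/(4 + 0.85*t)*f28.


f(3) = 3 / (4 + 0.85 * 3) * 50.8
= 3 / 6.55 * 50.8
= 23.27 MPa

23.27


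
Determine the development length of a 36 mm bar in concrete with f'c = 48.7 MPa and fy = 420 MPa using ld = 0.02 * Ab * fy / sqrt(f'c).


Ab = pi * 36^2 / 4 = 1017.876 mm2
ld = 0.02 * 1017.876 * 420 / sqrt(48.7)
= 1225.2 mm

1225.2


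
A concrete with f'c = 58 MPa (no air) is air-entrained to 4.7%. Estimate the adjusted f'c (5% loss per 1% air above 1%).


Strength loss = (4.7 - 1) * 5 = 18.5%
f'c = 58 * (1 - 18.5/100)
= 47.27 MPa

47.27


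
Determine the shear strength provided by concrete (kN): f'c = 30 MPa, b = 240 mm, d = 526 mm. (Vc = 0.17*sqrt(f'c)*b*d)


Vc = 0.17 * sqrt(30) * 240 * 526 / 1000
= 117.55 kN

117.55


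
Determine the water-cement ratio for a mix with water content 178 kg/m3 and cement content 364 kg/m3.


w/c = water / cement
w/c = 178 / 364 = 0.489

0.489


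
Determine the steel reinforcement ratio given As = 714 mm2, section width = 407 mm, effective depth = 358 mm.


rho = As / (b * d)
= 714 / (407 * 358)
= 0.0049

0.0049


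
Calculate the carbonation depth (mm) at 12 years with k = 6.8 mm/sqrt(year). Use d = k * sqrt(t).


depth = k * sqrt(t)
= 6.8 * sqrt(12)
= 23.56 mm

23.56


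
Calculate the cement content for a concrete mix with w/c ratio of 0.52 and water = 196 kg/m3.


Cement = water / (w/c)
= 196 / 0.52
= 376.9 kg/m3

376.9


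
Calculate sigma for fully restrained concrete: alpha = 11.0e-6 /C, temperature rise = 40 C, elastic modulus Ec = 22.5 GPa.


sigma = alpha * dT * Ec
= 11.0e-6 * 40 * 22.5 * 1000
= 9.9 MPa

9.9


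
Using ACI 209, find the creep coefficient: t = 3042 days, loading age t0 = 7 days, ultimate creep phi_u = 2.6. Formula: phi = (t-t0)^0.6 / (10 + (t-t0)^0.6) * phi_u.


dt = 3042 - 7 = 3035
phi = 3035^0.6 / (10 + 3035^0.6) * 2.6
= 2.404

2.404


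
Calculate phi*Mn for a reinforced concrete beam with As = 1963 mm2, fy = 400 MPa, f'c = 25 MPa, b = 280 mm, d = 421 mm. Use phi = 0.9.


a = As * fy / (0.85 * f'c * b)
= 1963 * 400 / (0.85 * 25 * 280)
= 131.9664 mm
Mn = As * fy * (d - a/2) / 10^6
= 278.7592 kN-m
phi*Mn = 0.9 * 278.7592 = 250.88 kN-m

250.88


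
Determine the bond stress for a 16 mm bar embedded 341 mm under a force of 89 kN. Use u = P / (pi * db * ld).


u = P / (pi * db * ld)
= 89 * 1000 / (pi * 16 * 341)
= 5.192 MPa

5.192


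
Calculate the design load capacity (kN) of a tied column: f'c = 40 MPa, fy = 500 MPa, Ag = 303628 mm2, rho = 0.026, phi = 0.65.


Ast = rho * Ag = 0.026 * 303628 = 7894.328 mm2
phi*Pn = 0.65 * 0.80 * (0.85 * 40 * (303628 - 7894.328) + 500 * 7894.328) / 1000
= 7281.1 kN

7281.1


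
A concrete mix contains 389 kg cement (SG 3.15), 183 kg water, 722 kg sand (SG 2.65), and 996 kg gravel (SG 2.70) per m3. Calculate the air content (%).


Vol cement = 389 / (3.15 * 1000) = 0.123492 m3
Vol water = 183 / 1000 = 0.183 m3
Vol sand = 722 / (2.65 * 1000) = 0.272453 m3
Vol gravel = 996 / (2.70 * 1000) = 0.368889 m3
Total solid + water volume = 0.947834 m3
Air = (1 - 0.947834) * 100 = 5.22%

5.22


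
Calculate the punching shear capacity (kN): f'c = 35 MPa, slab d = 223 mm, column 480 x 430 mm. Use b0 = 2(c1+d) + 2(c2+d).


b0 = 2*(480 + 223) + 2*(430 + 223) = 2712 mm
Vc = 0.33 * sqrt(35) * 2712 * 223 / 1000
= 1180.71 kN

1180.71


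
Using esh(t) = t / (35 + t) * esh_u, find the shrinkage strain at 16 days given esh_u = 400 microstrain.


esh(16) = 16 / (35 + 16) * 400
= 16 / 51 * 400
= 125.5 microstrain

125.5


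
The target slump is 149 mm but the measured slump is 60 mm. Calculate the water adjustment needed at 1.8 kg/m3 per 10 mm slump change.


Difference = 149 - 60 = 89 mm
Water adjustment = 89 * 1.8 / 10 = 16.0 kg/m3

16.0


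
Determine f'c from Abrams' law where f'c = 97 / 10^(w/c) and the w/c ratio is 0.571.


f'c = 97 / 10^0.571
= 97 / 3.724
= 26.05 MPa

26.05


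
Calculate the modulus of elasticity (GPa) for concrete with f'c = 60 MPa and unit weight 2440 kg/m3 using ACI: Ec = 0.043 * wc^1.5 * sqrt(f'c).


Ec = 0.043 * 2440^1.5 * sqrt(60) / 1000
= 40.14 GPa

40.14


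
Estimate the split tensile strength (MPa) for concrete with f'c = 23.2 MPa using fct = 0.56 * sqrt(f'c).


fct = 0.56 * sqrt(23.2)
= 0.56 * 4.817
= 2.697 MPa

2.697


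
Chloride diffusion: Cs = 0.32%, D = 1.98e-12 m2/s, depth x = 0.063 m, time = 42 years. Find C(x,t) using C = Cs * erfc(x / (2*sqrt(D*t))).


t_seconds = 42 * 365.25 * 24 * 3600 = 1325419200.0 s
arg = 0.063 / (2 * sqrt(1.98e-12 * 1325419200.0))
= 0.6149
erfc(0.6149) = 0.3845
C = 0.32 * 0.3845 = 0.123%

0.123


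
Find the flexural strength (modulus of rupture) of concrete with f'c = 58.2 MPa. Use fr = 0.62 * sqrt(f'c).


fr = 0.62 * sqrt(58.2)
= 4.73 MPa

4.73


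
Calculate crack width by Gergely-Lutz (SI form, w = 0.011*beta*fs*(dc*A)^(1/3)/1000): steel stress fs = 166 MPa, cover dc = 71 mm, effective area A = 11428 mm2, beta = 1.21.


w = 0.011 * beta * fs * (dc * A)^(1/3) / 1000
= 0.011 * 1.21 * 166 * (71 * 11428)^(1/3) / 1000
= 0.206 mm

0.206


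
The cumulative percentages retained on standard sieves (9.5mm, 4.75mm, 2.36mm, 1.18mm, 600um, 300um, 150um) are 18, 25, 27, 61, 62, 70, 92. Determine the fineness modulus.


FM = sum(cumulative % retained) / 100
= 355 / 100
= 3.55

3.55


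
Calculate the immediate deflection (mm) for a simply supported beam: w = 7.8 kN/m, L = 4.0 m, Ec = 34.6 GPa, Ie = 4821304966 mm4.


Convert: L = 4.0 m = 4000 mm, Ec = 34.6 GPa = 34600 MPa
delta = 5 * 7.8 * 4000^4 / (384 * 34600 * 4821304966)
= 0.16 mm

0.16


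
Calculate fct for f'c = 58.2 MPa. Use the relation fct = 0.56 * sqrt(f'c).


fct = 0.56 * sqrt(58.2)
= 0.56 * 7.629
= 4.272 MPa

4.272


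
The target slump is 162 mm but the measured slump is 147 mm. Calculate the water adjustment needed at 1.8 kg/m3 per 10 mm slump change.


Difference = 162 - 147 = 15 mm
Water adjustment = 15 * 1.8 / 10 = 2.7 kg/m3

2.7


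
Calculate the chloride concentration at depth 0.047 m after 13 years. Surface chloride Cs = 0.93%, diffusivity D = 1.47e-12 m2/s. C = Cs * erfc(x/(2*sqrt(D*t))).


t_seconds = 13 * 365.25 * 24 * 3600 = 410248800.0 s
arg = 0.047 / (2 * sqrt(1.47e-12 * 410248800.0))
= 0.9569
erfc(0.9569) = 0.176
C = 0.93 * 0.176 = 0.1636%

0.1636


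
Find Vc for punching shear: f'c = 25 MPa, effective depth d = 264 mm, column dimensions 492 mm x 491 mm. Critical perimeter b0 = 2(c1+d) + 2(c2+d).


b0 = 2*(492 + 264) + 2*(491 + 264) = 3022 mm
Vc = 0.33 * sqrt(25) * 3022 * 264 / 1000
= 1316.38 kN

1316.38


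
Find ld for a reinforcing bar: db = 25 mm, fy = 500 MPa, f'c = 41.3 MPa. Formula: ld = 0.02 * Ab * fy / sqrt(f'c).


Ab = pi * 25^2 / 4 = 490.874 mm2
ld = 0.02 * 490.874 * 500 / sqrt(41.3)
= 763.8 mm

763.8


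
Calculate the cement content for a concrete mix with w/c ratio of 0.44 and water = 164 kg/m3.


Cement = water / (w/c)
= 164 / 0.44
= 372.7 kg/m3

372.7


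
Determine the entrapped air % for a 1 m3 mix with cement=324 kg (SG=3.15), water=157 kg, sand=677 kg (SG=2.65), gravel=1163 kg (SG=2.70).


Vol cement = 324 / (3.15 * 1000) = 0.102857 m3
Vol water = 157 / 1000 = 0.157 m3
Vol sand = 677 / (2.65 * 1000) = 0.255472 m3
Vol gravel = 1163 / (2.70 * 1000) = 0.430741 m3
Total solid + water volume = 0.94607 m3
Air = (1 - 0.94607) * 100 = 5.39%

5.39


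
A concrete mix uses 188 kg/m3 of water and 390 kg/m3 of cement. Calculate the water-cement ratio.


w/c = water / cement
w/c = 188 / 390 = 0.482

0.482


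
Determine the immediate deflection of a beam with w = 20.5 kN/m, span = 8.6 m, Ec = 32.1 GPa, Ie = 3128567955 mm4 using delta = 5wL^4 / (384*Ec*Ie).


Convert: L = 8.6 m = 8600 mm, Ec = 32.1 GPa = 32100 MPa
delta = 5 * 20.5 * 8600^4 / (384 * 32100 * 3128567955)
= 14.54 mm

14.54


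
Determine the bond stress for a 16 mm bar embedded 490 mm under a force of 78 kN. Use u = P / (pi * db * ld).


u = P / (pi * db * ld)
= 78 * 1000 / (pi * 16 * 490)
= 3.167 MPa

3.167


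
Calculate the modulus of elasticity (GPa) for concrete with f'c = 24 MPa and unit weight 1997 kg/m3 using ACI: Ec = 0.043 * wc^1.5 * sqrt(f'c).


Ec = 0.043 * 1997^1.5 * sqrt(24) / 1000
= 18.8 GPa

18.8


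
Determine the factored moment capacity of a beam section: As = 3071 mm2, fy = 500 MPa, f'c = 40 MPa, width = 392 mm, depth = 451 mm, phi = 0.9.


a = As * fy / (0.85 * f'c * b)
= 3071 * 500 / (0.85 * 40 * 392)
= 115.2086 mm
Mn = As * fy * (d - a/2) / 10^6
= 604.0591 kN-m
phi*Mn = 0.9 * 604.0591 = 543.65 kN-m

543.65


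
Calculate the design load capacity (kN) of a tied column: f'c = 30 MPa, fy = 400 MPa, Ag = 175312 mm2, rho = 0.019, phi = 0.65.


Ast = rho * Ag = 0.019 * 175312 = 3330.928 mm2
phi*Pn = 0.65 * 0.80 * (0.85 * 30 * (175312 - 3330.928) + 400 * 3330.928) / 1000
= 2973.3 kN

2973.3


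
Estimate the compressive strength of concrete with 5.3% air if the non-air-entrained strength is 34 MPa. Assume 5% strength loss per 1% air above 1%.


Strength loss = (5.3 - 1) * 5 = 21.5%
f'c = 34 * (1 - 21.5/100)
= 26.69 MPa

26.69


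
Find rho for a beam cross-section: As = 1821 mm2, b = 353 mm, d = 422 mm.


rho = As / (b * d)
= 1821 / (353 * 422)
= 0.0122

0.0122


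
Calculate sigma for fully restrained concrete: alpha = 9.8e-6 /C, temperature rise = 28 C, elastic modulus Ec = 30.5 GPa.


sigma = alpha * dT * Ec
= 9.8e-6 * 28 * 30.5 * 1000
= 8.369 MPa

8.369


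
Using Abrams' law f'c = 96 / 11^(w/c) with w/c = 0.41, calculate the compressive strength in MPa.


f'c = 96 / 11^0.41
= 96 / 2.673
= 35.92 MPa

35.92


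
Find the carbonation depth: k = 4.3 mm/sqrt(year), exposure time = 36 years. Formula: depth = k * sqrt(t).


depth = k * sqrt(t)
= 4.3 * sqrt(36)
= 25.8 mm

25.8


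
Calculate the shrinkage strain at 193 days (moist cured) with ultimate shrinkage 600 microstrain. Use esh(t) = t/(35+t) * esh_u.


esh(193) = 193 / (35 + 193) * 600
= 193 / 228 * 600
= 507.9 microstrain

507.9


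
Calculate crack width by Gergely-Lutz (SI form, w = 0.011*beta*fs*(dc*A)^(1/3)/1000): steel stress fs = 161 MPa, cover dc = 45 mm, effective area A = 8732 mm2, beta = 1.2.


w = 0.011 * beta * fs * (dc * A)^(1/3) / 1000
= 0.011 * 1.2 * 161 * (45 * 8732)^(1/3) / 1000
= 0.156 mm

0.156


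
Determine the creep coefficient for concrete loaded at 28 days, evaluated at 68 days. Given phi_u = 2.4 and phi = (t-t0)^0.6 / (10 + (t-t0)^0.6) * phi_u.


dt = 68 - 28 = 40
phi = 40^0.6 / (10 + 40^0.6) * 2.4
= 1.146

1.146


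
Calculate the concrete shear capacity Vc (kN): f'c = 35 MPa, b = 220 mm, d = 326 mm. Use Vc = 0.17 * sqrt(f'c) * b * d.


Vc = 0.17 * sqrt(35) * 220 * 326 / 1000
= 72.13 kN

72.13


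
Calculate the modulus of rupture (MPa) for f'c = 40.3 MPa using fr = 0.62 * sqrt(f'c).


fr = 0.62 * sqrt(40.3)
= 3.936 MPa

3.936


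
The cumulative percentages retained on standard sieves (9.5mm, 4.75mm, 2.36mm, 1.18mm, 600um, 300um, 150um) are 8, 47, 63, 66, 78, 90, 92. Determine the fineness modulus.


FM = sum(cumulative % retained) / 100
= 444 / 100
= 4.44

4.44


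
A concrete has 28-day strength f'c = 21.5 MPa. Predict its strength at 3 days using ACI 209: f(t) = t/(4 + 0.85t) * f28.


f(3) = 3 / (4 + 0.85 * 3) * 21.5
= 3 / 6.55 * 21.5
= 9.85 MPa

9.85


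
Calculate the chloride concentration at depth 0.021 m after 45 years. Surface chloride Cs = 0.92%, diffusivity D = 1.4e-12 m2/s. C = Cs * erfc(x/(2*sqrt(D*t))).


t_seconds = 45 * 365.25 * 24 * 3600 = 1420092000.0 s
arg = 0.021 / (2 * sqrt(1.4e-12 * 1420092000.0))
= 0.2355
erfc(0.2355) = 0.7391
C = 0.92 * 0.7391 = 0.68%

0.68


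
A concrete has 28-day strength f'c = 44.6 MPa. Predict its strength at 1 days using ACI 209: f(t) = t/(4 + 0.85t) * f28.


f(1) = 1 / (4 + 0.85 * 1) * 44.6
= 1 / 4.85 * 44.6
= 9.2 MPa

9.2


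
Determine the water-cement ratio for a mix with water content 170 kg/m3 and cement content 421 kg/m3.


w/c = water / cement
w/c = 170 / 421 = 0.404

0.404


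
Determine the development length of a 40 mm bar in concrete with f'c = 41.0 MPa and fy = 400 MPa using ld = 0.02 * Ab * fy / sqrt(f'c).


Ab = pi * 40^2 / 4 = 1256.637 mm2
ld = 0.02 * 1256.637 * 400 / sqrt(41.0)
= 1570.0 mm

1570.0


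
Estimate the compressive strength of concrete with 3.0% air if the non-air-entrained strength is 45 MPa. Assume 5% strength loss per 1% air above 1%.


Strength loss = (3.0 - 1) * 5 = 10.0%
f'c = 45 * (1 - 10.0/100)
= 40.5 MPa

40.5


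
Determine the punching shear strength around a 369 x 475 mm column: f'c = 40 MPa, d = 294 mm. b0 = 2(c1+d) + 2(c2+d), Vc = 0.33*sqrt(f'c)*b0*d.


b0 = 2*(369 + 294) + 2*(475 + 294) = 2864 mm
Vc = 0.33 * sqrt(40) * 2864 * 294 / 1000
= 1757.37 kN

1757.37


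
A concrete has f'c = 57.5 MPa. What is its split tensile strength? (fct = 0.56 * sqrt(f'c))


fct = 0.56 * sqrt(57.5)
= 0.56 * 7.583
= 4.246 MPa

4.246


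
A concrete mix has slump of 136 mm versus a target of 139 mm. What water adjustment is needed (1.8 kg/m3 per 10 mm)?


Difference = 139 - 136 = 3 mm
Water adjustment = 3 * 1.8 / 10 = 0.5 kg/m3

0.5


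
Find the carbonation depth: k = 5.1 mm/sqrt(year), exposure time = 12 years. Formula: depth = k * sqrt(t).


depth = k * sqrt(t)
= 5.1 * sqrt(12)
= 17.67 mm

17.67


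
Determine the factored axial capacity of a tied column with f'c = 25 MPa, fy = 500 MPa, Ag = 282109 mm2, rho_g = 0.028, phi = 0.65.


Ast = rho * Ag = 0.028 * 282109 = 7899.052 mm2
phi*Pn = 0.65 * 0.80 * (0.85 * 25 * (282109 - 7899.052) + 500 * 7899.052) / 1000
= 5083.77 kN

5083.77


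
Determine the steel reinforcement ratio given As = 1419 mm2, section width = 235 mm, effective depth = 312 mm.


rho = As / (b * d)
= 1419 / (235 * 312)
= 0.0194

0.0194


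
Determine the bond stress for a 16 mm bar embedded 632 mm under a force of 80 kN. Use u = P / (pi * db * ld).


u = P / (pi * db * ld)
= 80 * 1000 / (pi * 16 * 632)
= 2.518 MPa

2.518


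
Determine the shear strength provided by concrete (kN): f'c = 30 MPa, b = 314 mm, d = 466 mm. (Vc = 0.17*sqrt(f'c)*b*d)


Vc = 0.17 * sqrt(30) * 314 * 466 / 1000
= 136.25 kN

136.25


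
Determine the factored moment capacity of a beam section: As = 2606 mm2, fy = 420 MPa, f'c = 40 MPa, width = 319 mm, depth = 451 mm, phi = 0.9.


a = As * fy / (0.85 * f'c * b)
= 2606 * 420 / (0.85 * 40 * 319)
= 100.9146 mm
Mn = As * fy * (d - a/2) / 10^6
= 438.402 kN-m
phi*Mn = 0.9 * 438.402 = 394.56 kN-m

394.56


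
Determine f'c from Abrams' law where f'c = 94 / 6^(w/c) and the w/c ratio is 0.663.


f'c = 94 / 6^0.663
= 94 / 3.28
= 28.66 MPa

28.66


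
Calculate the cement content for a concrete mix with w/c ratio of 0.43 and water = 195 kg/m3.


Cement = water / (w/c)
= 195 / 0.43
= 453.5 kg/m3

453.5


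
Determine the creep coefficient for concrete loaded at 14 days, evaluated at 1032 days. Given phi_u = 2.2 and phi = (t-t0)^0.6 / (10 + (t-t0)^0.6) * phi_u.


dt = 1032 - 14 = 1018
phi = 1018^0.6 / (10 + 1018^0.6) * 2.2
= 1.902

1.902


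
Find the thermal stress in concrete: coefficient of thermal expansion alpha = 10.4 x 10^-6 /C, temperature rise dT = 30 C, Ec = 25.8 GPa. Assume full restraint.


sigma = alpha * dT * Ec
= 10.4e-6 * 30 * 25.8 * 1000
= 8.05 MPa

8.05
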